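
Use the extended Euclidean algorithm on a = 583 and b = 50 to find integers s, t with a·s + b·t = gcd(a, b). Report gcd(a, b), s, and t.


Euclidean algorithm on (583, 50) — divide until remainder is 0:
  583 = 11 · 50 + 33
  50 = 1 · 33 + 17
  33 = 1 · 17 + 16
  17 = 1 · 16 + 1
  16 = 16 · 1 + 0
gcd(583, 50) = 1.
Track Bezout coefficients alongside the remainders: start with r₀ = 583 = a·1 + b·0 (s = 1, t = 0) and r₁ = 50 = a·0 + b·1 (s = 0, t = 1); each new remainder r_{k+1} = r_{k-1} − q_k·r_k inherits s_{k+1} = s_{k-1} − q_k·s_k, t_{k+1} = t_{k-1} − q_k·t_k, so r_k = a·s_k + b·t_k at every step:
  q = 11: r = 33, s = 1 − 11·0 = 1, t = 0 − 11·1 = -11  (check: 583·1 + 50·(-11) = 33)
  q = 1: r = 17, s = 0 − 1·1 = -1, t = 1 − 1·(-11) = 12  (check: 583·(-1) + 50·12 = 17)
  q = 1: r = 16, s = 1 − 1·(-1) = 2, t = -11 − 1·12 = -23  (check: 583·2 + 50·(-23) = 16)
  q = 1: r = 1, s = -1 − 1·2 = -3, t = 12 − 1·(-23) = 35  (check: 583·(-3) + 50·35 = 1)
The row with r = 1 (the gcd) gives the Bezout coefficients s = -3, t = 35.
Result: 583 · (-3) + 50 · (35) = 1.

gcd(583, 50) = 1; s = -3, t = 35 (check: 583·(-3) + 50·35 = 1).


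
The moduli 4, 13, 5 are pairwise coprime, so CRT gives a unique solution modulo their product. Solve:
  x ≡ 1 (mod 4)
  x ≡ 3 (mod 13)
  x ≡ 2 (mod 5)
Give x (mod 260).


Moduli 4, 13, 5 are pairwise coprime; by CRT there is a unique solution modulo M = 4 · 13 · 5 = 260.
Solve pairwise, accumulating the modulus:
  Start with x ≡ 1 (mod 4).
  Combine with x ≡ 3 (mod 13): since gcd(4, 13) = 1, we get a unique residue mod 52.
    Write x = 1 + 4·t and substitute into x ≡ 3 (mod 13): 4·t ≡ 3 − 1 = 2 (mod 13).
    The inverse of 4 mod 13 is 10 (since 4·10 = 40 = 3·13 + 1), so t ≡ 10·2 = 20 ≡ 7 (mod 13).
    Then x = 1 + 4·7 = 29, valid modulo lcm(4, 13) = 52: x ≡ 29 (mod 52).
  Combine with x ≡ 2 (mod 5): since gcd(52, 5) = 1, we get a unique residue mod 260.
    Write x = 29 + 52·t and substitute into x ≡ 2 (mod 5): 52·t ≡ 2 − 29 = -27 (mod 5).
    Reduce coefficients mod 5: 2·t ≡ 3 (mod 5).
    The inverse of 2 mod 5 is 3 (since 2·3 = 6 = 1·5 + 1), so t ≡ 3·3 = 9 ≡ 4 (mod 5).
    Then x = 29 + 52·4 = 237, valid modulo lcm(52, 5) = 260: x ≡ 237 (mod 260).
Verify: 237 mod 4 = 1 ✓, 237 mod 13 = 3 ✓, 237 mod 5 = 2 ✓.

x ≡ 237 (mod 260).


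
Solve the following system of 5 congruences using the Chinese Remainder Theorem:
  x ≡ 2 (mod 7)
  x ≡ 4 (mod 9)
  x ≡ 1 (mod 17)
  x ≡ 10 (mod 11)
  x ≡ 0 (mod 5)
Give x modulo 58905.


Product of moduli M = 7 · 9 · 17 · 11 · 5 = 58905.
Merge one congruence at a time:
  Start: x ≡ 2 (mod 7).
  Combine with x ≡ 4 (mod 9); new modulus lcm = 63.
    Write x = 2 + 7·t and substitute into x ≡ 4 (mod 9): 7·t ≡ 4 − 2 = 2 (mod 9).
    The inverse of 7 mod 9 is 4 (since 7·4 = 28 = 3·9 + 1), so t ≡ 4·2 = 8 ≡ 8 (mod 9).
    Then x = 2 + 7·8 = 58, valid modulo lcm(7, 9) = 63: x ≡ 58 (mod 63).
  Combine with x ≡ 1 (mod 17); new modulus lcm = 1071.
    Write x = 58 + 63·t and substitute into x ≡ 1 (mod 17): 63·t ≡ 1 − 58 = -57 (mod 17).
    Reduce coefficients mod 17: 12·t ≡ 11 (mod 17).
    The inverse of 12 mod 17 is 10 (since 12·10 = 120 = 7·17 + 1), so t ≡ 10·11 = 110 ≡ 8 (mod 17).
    Then x = 58 + 63·8 = 562, valid modulo lcm(63, 17) = 1071: x ≡ 562 (mod 1071).
  Combine with x ≡ 10 (mod 11); new modulus lcm = 11781.
    Write x = 562 + 1071·t and substitute into x ≡ 10 (mod 11): 1071·t ≡ 10 − 562 = -552 (mod 11).
    Reduce coefficients mod 11: 4·t ≡ 9 (mod 11).
    The inverse of 4 mod 11 is 3 (since 4·3 = 12 = 1·11 + 1), so t ≡ 3·9 = 27 ≡ 5 (mod 11).
    Then x = 562 + 1071·5 = 5917, valid modulo lcm(1071, 11) = 11781: x ≡ 5917 (mod 11781).
  Combine with x ≡ 0 (mod 5); new modulus lcm = 58905.
    Write x = 5917 + 11781·t and substitute into x ≡ 0 (mod 5): 11781·t ≡ 0 − 5917 = -5917 (mod 5).
    Reduce coefficients mod 5: 1·t ≡ 3 (mod 5).
    So t ≡ 3 (mod 5).
    Then x = 5917 + 11781·3 = 41260, valid modulo lcm(11781, 5) = 58905: x ≡ 41260 (mod 58905).
Verify against each original: 41260 mod 7 = 2, 41260 mod 9 = 4, 41260 mod 17 = 1, 41260 mod 11 = 10, 41260 mod 5 = 0.

x ≡ 41260 (mod 58905).


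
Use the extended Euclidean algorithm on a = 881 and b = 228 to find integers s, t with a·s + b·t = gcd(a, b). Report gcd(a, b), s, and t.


Euclidean algorithm on (881, 228) — divide until remainder is 0:
  881 = 3 · 228 + 197
  228 = 1 · 197 + 31
  197 = 6 · 31 + 11
  31 = 2 · 11 + 9
  11 = 1 · 9 + 2
  9 = 4 · 2 + 1
  2 = 2 · 1 + 0
gcd(881, 228) = 1.
Track Bezout coefficients alongside the remainders: start with r₀ = 881 = a·1 + b·0 (s = 1, t = 0) and r₁ = 228 = a·0 + b·1 (s = 0, t = 1); each new remainder r_{k+1} = r_{k-1} − q_k·r_k inherits s_{k+1} = s_{k-1} − q_k·s_k, t_{k+1} = t_{k-1} − q_k·t_k, so r_k = a·s_k + b·t_k at every step:
  q = 3: r = 197, s = 1 − 3·0 = 1, t = 0 − 3·1 = -3  (check: 881·1 + 228·(-3) = 197)
  q = 1: r = 31, s = 0 − 1·1 = -1, t = 1 − 1·(-3) = 4  (check: 881·(-1) + 228·4 = 31)
  q = 6: r = 11, s = 1 − 6·(-1) = 7, t = -3 − 6·4 = -27  (check: 881·7 + 228·(-27) = 11)
  q = 2: r = 9, s = -1 − 2·7 = -15, t = 4 − 2·(-27) = 58  (check: 881·(-15) + 228·58 = 9)
  q = 1: r = 2, s = 7 − 1·(-15) = 22, t = -27 − 1·58 = -85  (check: 881·22 + 228·(-85) = 2)
  q = 4: r = 1, s = -15 − 4·22 = -103, t = 58 − 4·(-85) = 398  (check: 881·(-103) + 228·398 = 1)
The row with r = 1 (the gcd) gives the Bezout coefficients s = -103, t = 398.
Result: 881 · (-103) + 228 · (398) = 1.

gcd(881, 228) = 1; s = -103, t = 398 (check: 881·(-103) + 228·398 = 1).


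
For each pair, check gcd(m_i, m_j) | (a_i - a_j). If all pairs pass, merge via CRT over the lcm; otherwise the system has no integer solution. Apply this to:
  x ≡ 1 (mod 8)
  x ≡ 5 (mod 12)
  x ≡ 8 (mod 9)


Moduli 8, 12, 9 are not pairwise coprime, so CRT works modulo lcm(m_i) when all pairwise compatibility conditions hold.
Pairwise compatibility: gcd(m_i, m_j) must divide a_i - a_j for every pair.
Merge one congruence at a time:
  Start: x ≡ 1 (mod 8).
  Combine with x ≡ 5 (mod 12): gcd(8, 12) = 4; 5 - 1 = 4, which IS divisible by 4, so compatible.
    Write x = 1 + 8·t and substitute into x ≡ 5 (mod 12): 8·t ≡ 5 − 1 = 4 (mod 12).
    Divide the congruence (and modulus) by g = 4: 2·t ≡ 1 (mod 3).
    The inverse of 2 mod 3 is 2 (since 2·2 = 4 = 1·3 + 1), so t ≡ 2·1 = 2 ≡ 2 (mod 3).
    Then x = 1 + 8·2 = 17, valid modulo lcm(8, 12) = 24: x ≡ 17 (mod 24).
  Combine with x ≡ 8 (mod 9): gcd(24, 9) = 3; 8 - 17 = -9, which IS divisible by 3, so compatible.
    Write x = 17 + 24·t and substitute into x ≡ 8 (mod 9): 24·t ≡ 8 − 17 = -9 (mod 9).
    Divide the congruence (and modulus) by g = 3: 8·t ≡ -3 (mod 3).
    Reduce coefficients mod 3: 2·t ≡ 0 (mod 3).
    The inverse of 2 mod 3 is 2 (since 2·2 = 4 = 1·3 + 1), so t ≡ 2·0 = 0 ≡ 0 (mod 3).
    Then x = 17 + 24·0 = 17, valid modulo lcm(24, 9) = 72: x ≡ 17 (mod 72).
Verify: 17 mod 8 = 1, 17 mod 12 = 5, 17 mod 9 = 8.

x ≡ 17 (mod 72).


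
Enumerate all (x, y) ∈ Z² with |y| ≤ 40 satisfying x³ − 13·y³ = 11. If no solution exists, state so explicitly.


The equation is x³ - 13y³ = 11. For fixed y, x³ = 13·y³ + 11, so a solution requires the RHS to be a perfect cube.
Strategy: iterate y from -40 to 40, compute RHS = 13·y³ + 11, and check whether it is a (positive or negative) perfect cube.
Check small values of y:
  y = 0: RHS = 11 is not a perfect cube.
  y = 1: RHS = 24 is not a perfect cube.
  y = -1: RHS = -2 is not a perfect cube.
  y = 2: RHS = 115 is not a perfect cube.
  y = -2: RHS = -93 is not a perfect cube.
  y = 3: RHS = 362 is not a perfect cube.
  y = -3: RHS = -340 is not a perfect cube.
Continuing the search up to |y| = 40 finds no solutions either.
No (x, y) in the scanned range satisfies the equation.

No integer solutions with |y| ≤ 40.


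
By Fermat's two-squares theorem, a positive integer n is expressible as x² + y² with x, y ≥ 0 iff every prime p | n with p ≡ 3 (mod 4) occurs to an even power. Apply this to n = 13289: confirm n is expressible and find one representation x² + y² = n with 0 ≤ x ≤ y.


Step 1: Factor n = 13289 = 97 · 137.
Step 2: Check the mod-4 condition on each prime factor: 97 ≡ 1 (mod 4), exponent 1; 137 ≡ 1 (mod 4), exponent 1.
All primes ≡ 3 (mod 4) appear to even exponent (or don't appear), so by the two-squares theorem n IS expressible as a sum of two squares.
Step 3: Build a representation. Here n = 97 · 137 is a product of primes ≡ 1 (mod 4). Each prime p ≡ 1 (mod 4) is itself a sum of two squares; find a² by testing p − a² for a perfect square:
  97: 97 − 1² = 96, 97 − 2² = 93, 97 − 3² = 88, 97 − 4² = 81 = 9² ⇒ 97 = 4² + 9².
  137: 137 − 1² = 136, 137 − 2² = 133, 137 − 3² = 128, 137 − 4² = 121 = 11² ⇒ 137 = 4² + 11².
  Combine using the Brahmagupta–Fibonacci identity (a² + b²)(c² + d²) = (ac − bd)² + (ad + bc)² = (ac + bd)² + (ad − bc)²:
  97 · 137 = 13289: from (4² + 9²)(4² + 11²), take (4·4 − 9·11, 4·11 + 9·4) = (16 − 99, 44 + 36) = (-83, 80); dropping signs (only squares matter) gives (83, 80); check 83² + 80² = 6889 + 6400 = 13289 ✓.
Step 4: Order so x ≤ y and verify: 80² + 83² = 6400 + 6889 = 13289 = n. ✓

n = 13289 = 80² + 83² (one valid representation with x ≤ y).


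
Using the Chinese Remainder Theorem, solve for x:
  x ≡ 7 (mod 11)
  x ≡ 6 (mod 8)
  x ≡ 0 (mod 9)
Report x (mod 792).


Moduli 11, 8, 9 are pairwise coprime; by CRT there is a unique solution modulo M = 11 · 8 · 9 = 792.
Solve pairwise, accumulating the modulus:
  Start with x ≡ 7 (mod 11).
  Combine with x ≡ 6 (mod 8): since gcd(11, 8) = 1, we get a unique residue mod 88.
    Write x = 7 + 11·t and substitute into x ≡ 6 (mod 8): 11·t ≡ 6 − 7 = -1 (mod 8).
    Reduce coefficients mod 8: 3·t ≡ 7 (mod 8).
    The inverse of 3 mod 8 is 3 (since 3·3 = 9 = 1·8 + 1), so t ≡ 3·7 = 21 ≡ 5 (mod 8).
    Then x = 7 + 11·5 = 62, valid modulo lcm(11, 8) = 88: x ≡ 62 (mod 88).
  Combine with x ≡ 0 (mod 9): since gcd(88, 9) = 1, we get a unique residue mod 792.
    Write x = 62 + 88·t and substitute into x ≡ 0 (mod 9): 88·t ≡ 0 − 62 = -62 (mod 9).
    Reduce coefficients mod 9: 7·t ≡ 1 (mod 9).
    The inverse of 7 mod 9 is 4 (since 7·4 = 28 = 3·9 + 1), so t ≡ 4·1 = 4 ≡ 4 (mod 9).
    Then x = 62 + 88·4 = 414, valid modulo lcm(88, 9) = 792: x ≡ 414 (mod 792).
Verify: 414 mod 11 = 7 ✓, 414 mod 8 = 6 ✓, 414 mod 9 = 0 ✓.

x ≡ 414 (mod 792).


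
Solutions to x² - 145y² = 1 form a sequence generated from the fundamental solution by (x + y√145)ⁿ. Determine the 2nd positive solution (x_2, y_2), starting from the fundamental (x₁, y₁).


Step 1: Find the fundamental solution (x₁, y₁) of x² - 145y² = 1.
  Expand √145 as a continued fraction. a₀ = ⌊√145⌋ = 12; iterate m_{k+1} = d_k·a_k − m_k, d_{k+1} = (145 − m_{k+1}²)/d_k, a_{k+1} = ⌊(a₀ + m_{k+1})/d_{k+1}⌋ (starting m₀ = 0, d₀ = 1), with convergents p_k = a_k·p_{k-1} + p_{k-2}, q_k = a_k·q_{k-1} + q_{k-2} (p₋₁ = 1, q₋₁ = 0):
  k = 0: a₀ = 12; p₀/q₀ = 12/1; p₀² − 145·q₀² = 144 − 145 = -1.
  k = 1: m = 12, d = 1, a = ⌊(12 + 12)/1⌋ = 24; p/q = (24·12 + 1)/(24·1 + 0) = 289/24; p² − 145·q² = 83521 − 83520 = 1.
  The first convergent with p² − 145·q² = 1 gives the fundamental solution (x₁, y₁) = (289, 24).
Step 2: Apply the recurrence (x_{n+1}, y_{n+1}) = (x₁x_n + 145y₁y_n, x₁y_n + y₁x_n) repeatedly.
  From (x_1, y_1) = (289, 24): x_2 = 289·289 + 145·24·24 = 167041; y_2 = 289·24 + 24·289 = 13872.
Step 3: Verify x_2² - 145·y_2² = 27902695681 - 27902695680 = 1 (should be 1). ✓

(x_1, y_1) = (289, 24); (x_2, y_2) = (167041, 13872).


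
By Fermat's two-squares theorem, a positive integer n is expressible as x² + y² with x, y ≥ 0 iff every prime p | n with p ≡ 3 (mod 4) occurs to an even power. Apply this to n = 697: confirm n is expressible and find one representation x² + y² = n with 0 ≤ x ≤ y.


Step 1: Factor n = 697 = 17 · 41.
Step 2: Check the mod-4 condition on each prime factor: 17 ≡ 1 (mod 4), exponent 1; 41 ≡ 1 (mod 4), exponent 1.
All primes ≡ 3 (mod 4) appear to even exponent (or don't appear), so by the two-squares theorem n IS expressible as a sum of two squares.
Step 3: Build a representation. Here n = 17 · 41 is a product of primes ≡ 1 (mod 4). Each prime p ≡ 1 (mod 4) is itself a sum of two squares; find a² by testing p − a² for a perfect square:
  17: 17 − 1² = 16 = 4² ⇒ 17 = 1² + 4².
  41: 41 − 1² = 40, 41 − 2² = 37, 41 − 3² = 32, 41 − 4² = 25 = 5² ⇒ 41 = 4² + 5².
  Combine using the Brahmagupta–Fibonacci identity (a² + b²)(c² + d²) = (ac − bd)² + (ad + bc)² = (ac + bd)² + (ad − bc)²:
  17 · 41 = 697: from (1² + 4²)(4² + 5²), take (1·4 − 4·5, 1·5 + 4·4) = (4 − 20, 5 + 16) = (-16, 21); dropping signs (only squares matter) gives (16, 21); check 16² + 21² = 256 + 441 = 697 ✓.
Step 4: Order so x ≤ y and verify: 16² + 21² = 256 + 441 = 697 = n. ✓

n = 697 = 16² + 21² (one valid representation with x ≤ y).


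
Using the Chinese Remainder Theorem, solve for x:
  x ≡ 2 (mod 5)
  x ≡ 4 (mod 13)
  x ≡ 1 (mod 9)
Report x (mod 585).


Moduli 5, 13, 9 are pairwise coprime; by CRT there is a unique solution modulo M = 5 · 13 · 9 = 585.
Solve pairwise, accumulating the modulus:
  Start with x ≡ 2 (mod 5).
  Combine with x ≡ 4 (mod 13): since gcd(5, 13) = 1, we get a unique residue mod 65.
    Write x = 2 + 5·t and substitute into x ≡ 4 (mod 13): 5·t ≡ 4 − 2 = 2 (mod 13).
    The inverse of 5 mod 13 is 8 (since 5·8 = 40 = 3·13 + 1), so t ≡ 8·2 = 16 ≡ 3 (mod 13).
    Then x = 2 + 5·3 = 17, valid modulo lcm(5, 13) = 65: x ≡ 17 (mod 65).
  Combine with x ≡ 1 (mod 9): since gcd(65, 9) = 1, we get a unique residue mod 585.
    Write x = 17 + 65·t and substitute into x ≡ 1 (mod 9): 65·t ≡ 1 − 17 = -16 (mod 9).
    Reduce coefficients mod 9: 2·t ≡ 2 (mod 9).
    The inverse of 2 mod 9 is 5 (since 2·5 = 10 = 1·9 + 1), so t ≡ 5·2 = 10 ≡ 1 (mod 9).
    Then x = 17 + 65·1 = 82, valid modulo lcm(65, 9) = 585: x ≡ 82 (mod 585).
Verify: 82 mod 5 = 2 ✓, 82 mod 13 = 4 ✓, 82 mod 9 = 1 ✓.

x ≡ 82 (mod 585).


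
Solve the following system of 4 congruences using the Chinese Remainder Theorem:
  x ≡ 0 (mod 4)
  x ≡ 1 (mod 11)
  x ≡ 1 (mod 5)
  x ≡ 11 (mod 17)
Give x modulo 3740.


Product of moduli M = 4 · 11 · 5 · 17 = 3740.
Merge one congruence at a time:
  Start: x ≡ 0 (mod 4).
  Combine with x ≡ 1 (mod 11); new modulus lcm = 44.
    Write x = 0 + 4·t and substitute into x ≡ 1 (mod 11): 4·t ≡ 1 − 0 = 1 (mod 11).
    The inverse of 4 mod 11 is 3 (since 4·3 = 12 = 1·11 + 1), so t ≡ 3·1 = 3 ≡ 3 (mod 11).
    Then x = 0 + 4·3 = 12, valid modulo lcm(4, 11) = 44: x ≡ 12 (mod 44).
  Combine with x ≡ 1 (mod 5); new modulus lcm = 220.
    Write x = 12 + 44·t and substitute into x ≡ 1 (mod 5): 44·t ≡ 1 − 12 = -11 (mod 5).
    Reduce coefficients mod 5: 4·t ≡ 4 (mod 5).
    The inverse of 4 mod 5 is 4 (since 4·4 = 16 = 3·5 + 1), so t ≡ 4·4 = 16 ≡ 1 (mod 5).
    Then x = 12 + 44·1 = 56, valid modulo lcm(44, 5) = 220: x ≡ 56 (mod 220).
  Combine with x ≡ 11 (mod 17); new modulus lcm = 3740.
    Write x = 56 + 220·t and substitute into x ≡ 11 (mod 17): 220·t ≡ 11 − 56 = -45 (mod 17).
    Reduce coefficients mod 17: 16·t ≡ 6 (mod 17).
    The inverse of 16 mod 17 is 16 (since 16·16 = 256 = 15·17 + 1), so t ≡ 16·6 = 96 ≡ 11 (mod 17).
    Then x = 56 + 220·11 = 2476, valid modulo lcm(220, 17) = 3740: x ≡ 2476 (mod 3740).
Verify against each original: 2476 mod 4 = 0, 2476 mod 11 = 1, 2476 mod 5 = 1, 2476 mod 17 = 11.

x ≡ 2476 (mod 3740).


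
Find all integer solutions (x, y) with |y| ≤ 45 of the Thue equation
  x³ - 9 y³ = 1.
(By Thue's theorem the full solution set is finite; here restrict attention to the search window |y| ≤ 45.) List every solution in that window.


The equation is x³ - 9y³ = 1. For fixed y, x³ = 9·y³ + 1, so a solution requires the RHS to be a perfect cube.
Strategy: iterate y from -45 to 45, compute RHS = 9·y³ + 1, and check whether it is a (positive or negative) perfect cube.
Check small values of y:
  y = 0: RHS = 1 = (1)³ ⇒ x = 1 works.
  y = 1: RHS = 10 is not a perfect cube.
  y = -1: RHS = -8 = (-2)³ ⇒ x = -2 works.
  y = 2: RHS = 73 is not a perfect cube.
  y = -2: RHS = -71 is not a perfect cube.
  y = 3: RHS = 244 is not a perfect cube.
  y = -3: RHS = -242 is not a perfect cube.
Continuing the search up to |y| = 45 finds no further solutions beyond those listed.
Collected solutions: (1, 0), (-2, -1).

Solutions (with |y| ≤ 45): (1, 0), (-2, -1).


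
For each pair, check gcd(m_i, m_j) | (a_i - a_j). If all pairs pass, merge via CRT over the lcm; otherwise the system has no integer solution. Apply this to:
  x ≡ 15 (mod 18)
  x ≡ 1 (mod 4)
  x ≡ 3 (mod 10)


Moduli 18, 4, 10 are not pairwise coprime, so CRT works modulo lcm(m_i) when all pairwise compatibility conditions hold.
Pairwise compatibility: gcd(m_i, m_j) must divide a_i - a_j for every pair.
Merge one congruence at a time:
  Start: x ≡ 15 (mod 18).
  Combine with x ≡ 1 (mod 4): gcd(18, 4) = 2; 1 - 15 = -14, which IS divisible by 2, so compatible.
    Write x = 15 + 18·t and substitute into x ≡ 1 (mod 4): 18·t ≡ 1 − 15 = -14 (mod 4).
    Divide the congruence (and modulus) by g = 2: 9·t ≡ -7 (mod 2).
    Reduce coefficients mod 2: 1·t ≡ 1 (mod 2).
    So t ≡ 1 (mod 2).
    Then x = 15 + 18·1 = 33, valid modulo lcm(18, 4) = 36: x ≡ 33 (mod 36).
  Combine with x ≡ 3 (mod 10): gcd(36, 10) = 2; 3 - 33 = -30, which IS divisible by 2, so compatible.
    Write x = 33 + 36·t and substitute into x ≡ 3 (mod 10): 36·t ≡ 3 − 33 = -30 (mod 10).
    Divide the congruence (and modulus) by g = 2: 18·t ≡ -15 (mod 5).
    Reduce coefficients mod 5: 3·t ≡ 0 (mod 5).
    The inverse of 3 mod 5 is 2 (since 3·2 = 6 = 1·5 + 1), so t ≡ 2·0 = 0 ≡ 0 (mod 5).
    Then x = 33 + 36·0 = 33, valid modulo lcm(36, 10) = 180: x ≡ 33 (mod 180).
Verify: 33 mod 18 = 15, 33 mod 4 = 1, 33 mod 10 = 3.

x ≡ 33 (mod 180).


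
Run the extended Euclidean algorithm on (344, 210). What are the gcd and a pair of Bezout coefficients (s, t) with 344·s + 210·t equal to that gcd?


Euclidean algorithm on (344, 210) — divide until remainder is 0:
  344 = 1 · 210 + 134
  210 = 1 · 134 + 76
  134 = 1 · 76 + 58
  76 = 1 · 58 + 18
  58 = 3 · 18 + 4
  18 = 4 · 4 + 2
  4 = 2 · 2 + 0
gcd(344, 210) = 2.
Track Bezout coefficients alongside the remainders: start with r₀ = 344 = a·1 + b·0 (s = 1, t = 0) and r₁ = 210 = a·0 + b·1 (s = 0, t = 1); each new remainder r_{k+1} = r_{k-1} − q_k·r_k inherits s_{k+1} = s_{k-1} − q_k·s_k, t_{k+1} = t_{k-1} − q_k·t_k, so r_k = a·s_k + b·t_k at every step:
  q = 1: r = 134, s = 1 − 1·0 = 1, t = 0 − 1·1 = -1  (check: 344·1 + 210·(-1) = 134)
  q = 1: r = 76, s = 0 − 1·1 = -1, t = 1 − 1·(-1) = 2  (check: 344·(-1) + 210·2 = 76)
  q = 1: r = 58, s = 1 − 1·(-1) = 2, t = -1 − 1·2 = -3  (check: 344·2 + 210·(-3) = 58)
  q = 1: r = 18, s = -1 − 1·2 = -3, t = 2 − 1·(-3) = 5  (check: 344·(-3) + 210·5 = 18)
  q = 3: r = 4, s = 2 − 3·(-3) = 11, t = -3 − 3·5 = -18  (check: 344·11 + 210·(-18) = 4)
  q = 4: r = 2, s = -3 − 4·11 = -47, t = 5 − 4·(-18) = 77  (check: 344·(-47) + 210·77 = 2)
The row with r = 2 (the gcd) gives the Bezout coefficients s = -47, t = 77.
Result: 344 · (-47) + 210 · (77) = 2.

gcd(344, 210) = 2; s = -47, t = 77 (check: 344·(-47) + 210·77 = 2).


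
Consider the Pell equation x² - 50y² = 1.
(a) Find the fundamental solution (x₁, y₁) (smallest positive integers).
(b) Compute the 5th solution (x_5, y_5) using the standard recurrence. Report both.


Step 1: Find the fundamental solution (x₁, y₁) of x² - 50y² = 1.
  Expand √50 as a continued fraction. a₀ = ⌊√50⌋ = 7; iterate m_{k+1} = d_k·a_k − m_k, d_{k+1} = (50 − m_{k+1}²)/d_k, a_{k+1} = ⌊(a₀ + m_{k+1})/d_{k+1}⌋ (starting m₀ = 0, d₀ = 1), with convergents p_k = a_k·p_{k-1} + p_{k-2}, q_k = a_k·q_{k-1} + q_{k-2} (p₋₁ = 1, q₋₁ = 0):
  k = 0: a₀ = 7; p₀/q₀ = 7/1; p₀² − 50·q₀² = 49 − 50 = -1.
  k = 1: m = 7, d = 1, a = ⌊(7 + 7)/1⌋ = 14; p/q = (14·7 + 1)/(14·1 + 0) = 99/14; p² − 50·q² = 9801 − 9800 = 1.
  The first convergent with p² − 50·q² = 1 gives the fundamental solution (x₁, y₁) = (99, 14).
Step 2: Apply the recurrence (x_{n+1}, y_{n+1}) = (x₁x_n + 50y₁y_n, x₁y_n + y₁x_n) repeatedly.
  From (x_1, y_1) = (99, 14): x_2 = 99·99 + 50·14·14 = 19601; y_2 = 99·14 + 14·99 = 2772.
  From (x_2, y_2) = (19601, 2772): x_3 = 99·19601 + 50·14·2772 = 3880899; y_3 = 99·2772 + 14·19601 = 548842.
  From (x_3, y_3) = (3880899, 548842): x_4 = 99·3880899 + 50·14·548842 = 768398401; y_4 = 99·548842 + 14·3880899 = 108667944.
  From (x_4, y_4) = (768398401, 108667944): x_5 = 99·768398401 + 50·14·108667944 = 152139002499; y_5 = 99·108667944 + 14·768398401 = 21515704070.
Step 3: Verify x_5² - 50·y_5² = 23146276081390728245001 - 23146276081390728245000 = 1 (should be 1). ✓

(x_1, y_1) = (99, 14); (x_5, y_5) = (152139002499, 21515704070).


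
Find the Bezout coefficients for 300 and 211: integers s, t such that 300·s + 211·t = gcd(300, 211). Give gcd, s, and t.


Euclidean algorithm on (300, 211) — divide until remainder is 0:
  300 = 1 · 211 + 89
  211 = 2 · 89 + 33
  89 = 2 · 33 + 23
  33 = 1 · 23 + 10
  23 = 2 · 10 + 3
  10 = 3 · 3 + 1
  3 = 3 · 1 + 0
gcd(300, 211) = 1.
Track Bezout coefficients alongside the remainders: start with r₀ = 300 = a·1 + b·0 (s = 1, t = 0) and r₁ = 211 = a·0 + b·1 (s = 0, t = 1); each new remainder r_{k+1} = r_{k-1} − q_k·r_k inherits s_{k+1} = s_{k-1} − q_k·s_k, t_{k+1} = t_{k-1} − q_k·t_k, so r_k = a·s_k + b·t_k at every step:
  q = 1: r = 89, s = 1 − 1·0 = 1, t = 0 − 1·1 = -1  (check: 300·1 + 211·(-1) = 89)
  q = 2: r = 33, s = 0 − 2·1 = -2, t = 1 − 2·(-1) = 3  (check: 300·(-2) + 211·3 = 33)
  q = 2: r = 23, s = 1 − 2·(-2) = 5, t = -1 − 2·3 = -7  (check: 300·5 + 211·(-7) = 23)
  q = 1: r = 10, s = -2 − 1·5 = -7, t = 3 − 1·(-7) = 10  (check: 300·(-7) + 211·10 = 10)
  q = 2: r = 3, s = 5 − 2·(-7) = 19, t = -7 − 2·10 = -27  (check: 300·19 + 211·(-27) = 3)
  q = 3: r = 1, s = -7 − 3·19 = -64, t = 10 − 3·(-27) = 91  (check: 300·(-64) + 211·91 = 1)
The row with r = 1 (the gcd) gives the Bezout coefficients s = -64, t = 91.
Result: 300 · (-64) + 211 · (91) = 1.

gcd(300, 211) = 1; s = -64, t = 91 (check: 300·(-64) + 211·91 = 1).


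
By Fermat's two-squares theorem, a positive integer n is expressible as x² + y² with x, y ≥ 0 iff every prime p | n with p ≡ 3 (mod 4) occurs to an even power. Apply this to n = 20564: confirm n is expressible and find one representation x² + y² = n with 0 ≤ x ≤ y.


Step 1: Factor n = 20564 = 2^2 · 53 · 97.
Step 2: Check the mod-4 condition on each prime factor: 2 = 2 (special); 53 ≡ 1 (mod 4), exponent 1; 97 ≡ 1 (mod 4), exponent 1.
All primes ≡ 3 (mod 4) appear to even exponent (or don't appear), so by the two-squares theorem n IS expressible as a sum of two squares.
Step 3: Build a representation. Group n = k² · m with k = 2 and m = 53 · 97 = 5141 (a product of primes ≡ 1 (mod 4)); a representation of m scales to one of n via (k·x)² + (k·y)² = k²(x² + y²). Each prime p ≡ 1 (mod 4) is itself a sum of two squares; find a² by testing p − a² for a perfect square:
  53: 53 − 1² = 52, 53 − 2² = 49 = 7² ⇒ 53 = 2² + 7².
  97: 97 − 1² = 96, 97 − 2² = 93, 97 − 3² = 88, 97 − 4² = 81 = 9² ⇒ 97 = 4² + 9².
  Combine using the Brahmagupta–Fibonacci identity (a² + b²)(c² + d²) = (ac − bd)² + (ad + bc)² = (ac + bd)² + (ad − bc)²:
  53 · 97 = 5141: from (2² + 7²)(4² + 9²), take (2·4 − 7·9, 2·9 + 7·4) = (8 − 63, 18 + 28) = (-55, 46); dropping signs (only squares matter) gives (55, 46); check 55² + 46² = 3025 + 2116 = 5141 ✓.
  Scale by k = 2: (2·55, 2·46) = (110, 92).
Step 4: Order so x ≤ y and verify: 92² + 110² = 8464 + 12100 = 20564 = n. ✓

n = 20564 = 92² + 110² (one valid representation with x ≤ y).


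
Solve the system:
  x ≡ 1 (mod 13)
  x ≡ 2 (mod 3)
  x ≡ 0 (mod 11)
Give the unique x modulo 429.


Moduli 13, 3, 11 are pairwise coprime; by CRT there is a unique solution modulo M = 13 · 3 · 11 = 429.
Solve pairwise, accumulating the modulus:
  Start with x ≡ 1 (mod 13).
  Combine with x ≡ 2 (mod 3): since gcd(13, 3) = 1, we get a unique residue mod 39.
    Write x = 1 + 13·t and substitute into x ≡ 2 (mod 3): 13·t ≡ 2 − 1 = 1 (mod 3).
    Reduce coefficients mod 3: 1·t ≡ 1 (mod 3).
    So t ≡ 1 (mod 3).
    Then x = 1 + 13·1 = 14, valid modulo lcm(13, 3) = 39: x ≡ 14 (mod 39).
  Combine with x ≡ 0 (mod 11): since gcd(39, 11) = 1, we get a unique residue mod 429.
    Write x = 14 + 39·t and substitute into x ≡ 0 (mod 11): 39·t ≡ 0 − 14 = -14 (mod 11).
    Reduce coefficients mod 11: 6·t ≡ 8 (mod 11).
    The inverse of 6 mod 11 is 2 (since 6·2 = 12 = 1·11 + 1), so t ≡ 2·8 = 16 ≡ 5 (mod 11).
    Then x = 14 + 39·5 = 209, valid modulo lcm(39, 11) = 429: x ≡ 209 (mod 429).
Verify: 209 mod 13 = 1 ✓, 209 mod 3 = 2 ✓, 209 mod 11 = 0 ✓.

x ≡ 209 (mod 429).


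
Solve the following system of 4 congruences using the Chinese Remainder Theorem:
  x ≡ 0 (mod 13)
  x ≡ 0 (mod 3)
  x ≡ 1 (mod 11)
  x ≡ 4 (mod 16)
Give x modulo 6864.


Product of moduli M = 13 · 3 · 11 · 16 = 6864.
Merge one congruence at a time:
  Start: x ≡ 0 (mod 13).
  Combine with x ≡ 0 (mod 3); new modulus lcm = 39.
    Write x = 0 + 13·t and substitute into x ≡ 0 (mod 3): 13·t ≡ 0 − 0 = 0 (mod 3).
    Reduce coefficients mod 3: 1·t ≡ 0 (mod 3).
    So t ≡ 0 (mod 3).
    Then x = 0 + 13·0 = 0, valid modulo lcm(13, 3) = 39: x ≡ 0 (mod 39).
  Combine with x ≡ 1 (mod 11); new modulus lcm = 429.
    Write x = 0 + 39·t and substitute into x ≡ 1 (mod 11): 39·t ≡ 1 − 0 = 1 (mod 11).
    Reduce coefficients mod 11: 6·t ≡ 1 (mod 11).
    The inverse of 6 mod 11 is 2 (since 6·2 = 12 = 1·11 + 1), so t ≡ 2·1 = 2 ≡ 2 (mod 11).
    Then x = 0 + 39·2 = 78, valid modulo lcm(39, 11) = 429: x ≡ 78 (mod 429).
  Combine with x ≡ 4 (mod 16); new modulus lcm = 6864.
    Write x = 78 + 429·t and substitute into x ≡ 4 (mod 16): 429·t ≡ 4 − 78 = -74 (mod 16).
    Reduce coefficients mod 16: 13·t ≡ 6 (mod 16).
    The inverse of 13 mod 16 is 5 (since 13·5 = 65 = 4·16 + 1), so t ≡ 5·6 = 30 ≡ 14 (mod 16).
    Then x = 78 + 429·14 = 6084, valid modulo lcm(429, 16) = 6864: x ≡ 6084 (mod 6864).
Verify against each original: 6084 mod 13 = 0, 6084 mod 3 = 0, 6084 mod 11 = 1, 6084 mod 16 = 4.

x ≡ 6084 (mod 6864).


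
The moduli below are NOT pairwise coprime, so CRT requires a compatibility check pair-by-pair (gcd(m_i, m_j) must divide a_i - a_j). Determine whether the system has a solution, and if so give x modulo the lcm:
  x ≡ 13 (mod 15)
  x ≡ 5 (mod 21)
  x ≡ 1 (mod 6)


Moduli 15, 21, 6 are not pairwise coprime, so CRT works modulo lcm(m_i) when all pairwise compatibility conditions hold.
Pairwise compatibility: gcd(m_i, m_j) must divide a_i - a_j for every pair.
Merge one congruence at a time:
  Start: x ≡ 13 (mod 15).
  Combine with x ≡ 5 (mod 21): gcd(15, 21) = 3, and 5 - 13 = -8 is NOT divisible by 3.
    ⇒ system is inconsistent (no integer solution).

No solution (the system is inconsistent).


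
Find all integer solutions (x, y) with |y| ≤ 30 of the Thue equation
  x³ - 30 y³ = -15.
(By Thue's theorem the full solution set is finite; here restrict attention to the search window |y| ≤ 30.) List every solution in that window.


The equation is x³ - 30y³ = -15. For fixed y, x³ = 30·y³ − 15, so a solution requires the RHS to be a perfect cube.
Strategy: iterate y from -30 to 30, compute RHS = 30·y³ − 15, and check whether it is a (positive or negative) perfect cube.
Check small values of y:
  y = 0: RHS = -15 is not a perfect cube.
  y = 1: RHS = 15 is not a perfect cube.
  y = -1: RHS = -45 is not a perfect cube.
  y = 2: RHS = 225 is not a perfect cube.
  y = -2: RHS = -255 is not a perfect cube.
  y = 3: RHS = 795 is not a perfect cube.
  y = -3: RHS = -825 is not a perfect cube.
Continuing the search up to |y| = 30 finds no solutions either.
No (x, y) in the scanned range satisfies the equation.

No integer solutions with |y| ≤ 30.


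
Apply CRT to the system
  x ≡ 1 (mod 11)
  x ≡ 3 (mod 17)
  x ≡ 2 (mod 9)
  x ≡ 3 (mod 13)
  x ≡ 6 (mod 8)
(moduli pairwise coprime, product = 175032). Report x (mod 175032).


Product of moduli M = 11 · 17 · 9 · 13 · 8 = 175032.
Merge one congruence at a time:
  Start: x ≡ 1 (mod 11).
  Combine with x ≡ 3 (mod 17); new modulus lcm = 187.
    Write x = 1 + 11·t and substitute into x ≡ 3 (mod 17): 11·t ≡ 3 − 1 = 2 (mod 17).
    The inverse of 11 mod 17 is 14 (since 11·14 = 154 = 9·17 + 1), so t ≡ 14·2 = 28 ≡ 11 (mod 17).
    Then x = 1 + 11·11 = 122, valid modulo lcm(11, 17) = 187: x ≡ 122 (mod 187).
  Combine with x ≡ 2 (mod 9); new modulus lcm = 1683.
    Write x = 122 + 187·t and substitute into x ≡ 2 (mod 9): 187·t ≡ 2 − 122 = -120 (mod 9).
    Reduce coefficients mod 9: 7·t ≡ 6 (mod 9).
    The inverse of 7 mod 9 is 4 (since 7·4 = 28 = 3·9 + 1), so t ≡ 4·6 = 24 ≡ 6 (mod 9).
    Then x = 122 + 187·6 = 1244, valid modulo lcm(187, 9) = 1683: x ≡ 1244 (mod 1683).
  Combine with x ≡ 3 (mod 13); new modulus lcm = 21879.
    Write x = 1244 + 1683·t and substitute into x ≡ 3 (mod 13): 1683·t ≡ 3 − 1244 = -1241 (mod 13).
    Reduce coefficients mod 13: 6·t ≡ 7 (mod 13).
    The inverse of 6 mod 13 is 11 (since 6·11 = 66 = 5·13 + 1), so t ≡ 11·7 = 77 ≡ 12 (mod 13).
    Then x = 1244 + 1683·12 = 21440, valid modulo lcm(1683, 13) = 21879: x ≡ 21440 (mod 21879).
  Combine with x ≡ 6 (mod 8); new modulus lcm = 175032.
    Write x = 21440 + 21879·t and substitute into x ≡ 6 (mod 8): 21879·t ≡ 6 − 21440 = -21434 (mod 8).
    Reduce coefficients mod 8: 7·t ≡ 6 (mod 8).
    The inverse of 7 mod 8 is 7 (since 7·7 = 49 = 6·8 + 1), so t ≡ 7·6 = 42 ≡ 2 (mod 8).
    Then x = 21440 + 21879·2 = 65198, valid modulo lcm(21879, 8) = 175032: x ≡ 65198 (mod 175032).
Verify against each original: 65198 mod 11 = 1, 65198 mod 17 = 3, 65198 mod 9 = 2, 65198 mod 13 = 3, 65198 mod 8 = 6.

x ≡ 65198 (mod 175032).


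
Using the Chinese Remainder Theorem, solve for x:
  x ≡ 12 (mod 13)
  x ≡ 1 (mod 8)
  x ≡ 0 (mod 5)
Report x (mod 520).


Moduli 13, 8, 5 are pairwise coprime; by CRT there is a unique solution modulo M = 13 · 8 · 5 = 520.
Solve pairwise, accumulating the modulus:
  Start with x ≡ 12 (mod 13).
  Combine with x ≡ 1 (mod 8): since gcd(13, 8) = 1, we get a unique residue mod 104.
    Write x = 12 + 13·t and substitute into x ≡ 1 (mod 8): 13·t ≡ 1 − 12 = -11 (mod 8).
    Reduce coefficients mod 8: 5·t ≡ 5 (mod 8).
    The inverse of 5 mod 8 is 5 (since 5·5 = 25 = 3·8 + 1), so t ≡ 5·5 = 25 ≡ 1 (mod 8).
    Then x = 12 + 13·1 = 25, valid modulo lcm(13, 8) = 104: x ≡ 25 (mod 104).
  Combine with x ≡ 0 (mod 5): since gcd(104, 5) = 1, we get a unique residue mod 520.
    Write x = 25 + 104·t and substitute into x ≡ 0 (mod 5): 104·t ≡ 0 − 25 = -25 (mod 5).
    Reduce coefficients mod 5: 4·t ≡ 0 (mod 5).
    The inverse of 4 mod 5 is 4 (since 4·4 = 16 = 3·5 + 1), so t ≡ 4·0 = 0 ≡ 0 (mod 5).
    Then x = 25 + 104·0 = 25, valid modulo lcm(104, 5) = 520: x ≡ 25 (mod 520).
Verify: 25 mod 13 = 12 ✓, 25 mod 8 = 1 ✓, 25 mod 5 = 0 ✓.

x ≡ 25 (mod 520).


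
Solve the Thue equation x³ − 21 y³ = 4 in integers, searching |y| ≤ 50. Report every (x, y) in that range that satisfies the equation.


The equation is x³ - 21y³ = 4. For fixed y, x³ = 21·y³ + 4, so a solution requires the RHS to be a perfect cube.
Strategy: iterate y from -50 to 50, compute RHS = 21·y³ + 4, and check whether it is a (positive or negative) perfect cube.
Check small values of y:
  y = 0: RHS = 4 is not a perfect cube.
  y = 1: RHS = 25 is not a perfect cube.
  y = -1: RHS = -17 is not a perfect cube.
  y = 2: RHS = 172 is not a perfect cube.
  y = -2: RHS = -164 is not a perfect cube.
  y = 3: RHS = 571 is not a perfect cube.
  y = -3: RHS = -563 is not a perfect cube.
Continuing the search up to |y| = 50 finds no solutions either.
No (x, y) in the scanned range satisfies the equation.

No integer solutions with |y| ≤ 50.


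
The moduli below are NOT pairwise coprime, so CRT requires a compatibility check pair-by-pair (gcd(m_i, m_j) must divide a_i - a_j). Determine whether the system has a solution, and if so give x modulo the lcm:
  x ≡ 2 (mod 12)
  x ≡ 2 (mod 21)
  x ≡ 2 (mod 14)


Moduli 12, 21, 14 are not pairwise coprime, so CRT works modulo lcm(m_i) when all pairwise compatibility conditions hold.
Pairwise compatibility: gcd(m_i, m_j) must divide a_i - a_j for every pair.
Merge one congruence at a time:
  Start: x ≡ 2 (mod 12).
  Combine with x ≡ 2 (mod 21): gcd(12, 21) = 3; 2 - 2 = 0, which IS divisible by 3, so compatible.
    Write x = 2 + 12·t and substitute into x ≡ 2 (mod 21): 12·t ≡ 2 − 2 = 0 (mod 21).
    Divide the congruence (and modulus) by g = 3: 4·t ≡ 0 (mod 7).
    The inverse of 4 mod 7 is 2 (since 4·2 = 8 = 1·7 + 1), so t ≡ 2·0 = 0 ≡ 0 (mod 7).
    Then x = 2 + 12·0 = 2, valid modulo lcm(12, 21) = 84: x ≡ 2 (mod 84).
  Combine with x ≡ 2 (mod 14): gcd(84, 14) = 14; 2 - 2 = 0, which IS divisible by 14, so compatible.
    Write x = 2 + 84·t and substitute into x ≡ 2 (mod 14): 84·t ≡ 2 − 2 = 0 (mod 14).
    Divide the congruence (and modulus) by g = 14: 6·t ≡ 0 (mod 1).
    Modulo 1 every t works; take t = 0.
    Then x = 2 + 84·0 = 2, valid modulo lcm(84, 14) = 84: x ≡ 2 (mod 84).
Verify: 2 mod 12 = 2, 2 mod 21 = 2, 2 mod 14 = 2.

x ≡ 2 (mod 84).


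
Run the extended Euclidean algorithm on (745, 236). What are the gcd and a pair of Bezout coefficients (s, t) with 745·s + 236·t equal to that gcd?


Euclidean algorithm on (745, 236) — divide until remainder is 0:
  745 = 3 · 236 + 37
  236 = 6 · 37 + 14
  37 = 2 · 14 + 9
  14 = 1 · 9 + 5
  9 = 1 · 5 + 4
  5 = 1 · 4 + 1
  4 = 4 · 1 + 0
gcd(745, 236) = 1.
Track Bezout coefficients alongside the remainders: start with r₀ = 745 = a·1 + b·0 (s = 1, t = 0) and r₁ = 236 = a·0 + b·1 (s = 0, t = 1); each new remainder r_{k+1} = r_{k-1} − q_k·r_k inherits s_{k+1} = s_{k-1} − q_k·s_k, t_{k+1} = t_{k-1} − q_k·t_k, so r_k = a·s_k + b·t_k at every step:
  q = 3: r = 37, s = 1 − 3·0 = 1, t = 0 − 3·1 = -3  (check: 745·1 + 236·(-3) = 37)
  q = 6: r = 14, s = 0 − 6·1 = -6, t = 1 − 6·(-3) = 19  (check: 745·(-6) + 236·19 = 14)
  q = 2: r = 9, s = 1 − 2·(-6) = 13, t = -3 − 2·19 = -41  (check: 745·13 + 236·(-41) = 9)
  q = 1: r = 5, s = -6 − 1·13 = -19, t = 19 − 1·(-41) = 60  (check: 745·(-19) + 236·60 = 5)
  q = 1: r = 4, s = 13 − 1·(-19) = 32, t = -41 − 1·60 = -101  (check: 745·32 + 236·(-101) = 4)
  q = 1: r = 1, s = -19 − 1·32 = -51, t = 60 − 1·(-101) = 161  (check: 745·(-51) + 236·161 = 1)
The row with r = 1 (the gcd) gives the Bezout coefficients s = -51, t = 161.
Result: 745 · (-51) + 236 · (161) = 1.

gcd(745, 236) = 1; s = -51, t = 161 (check: 745·(-51) + 236·161 = 1).


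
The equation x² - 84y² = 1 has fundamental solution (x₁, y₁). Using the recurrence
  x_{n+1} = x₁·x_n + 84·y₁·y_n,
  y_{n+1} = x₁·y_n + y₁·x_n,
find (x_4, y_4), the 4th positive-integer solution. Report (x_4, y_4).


Step 1: Find the fundamental solution (x₁, y₁) of x² - 84y² = 1.
  Expand √84 as a continued fraction. a₀ = ⌊√84⌋ = 9; iterate m_{k+1} = d_k·a_k − m_k, d_{k+1} = (84 − m_{k+1}²)/d_k, a_{k+1} = ⌊(a₀ + m_{k+1})/d_{k+1}⌋ (starting m₀ = 0, d₀ = 1), with convergents p_k = a_k·p_{k-1} + p_{k-2}, q_k = a_k·q_{k-1} + q_{k-2} (p₋₁ = 1, q₋₁ = 0):
  k = 0: a₀ = 9; p₀/q₀ = 9/1; p₀² − 84·q₀² = 81 − 84 = -3.
  k = 1: m = 9, d = 3, a = ⌊(9 + 9)/3⌋ = 6; p/q = (6·9 + 1)/(6·1 + 0) = 55/6; p² − 84·q² = 3025 − 3024 = 1.
  The first convergent with p² − 84·q² = 1 gives the fundamental solution (x₁, y₁) = (55, 6).
Step 2: Apply the recurrence (x_{n+1}, y_{n+1}) = (x₁x_n + 84y₁y_n, x₁y_n + y₁x_n) repeatedly.
  From (x_1, y_1) = (55, 6): x_2 = 55·55 + 84·6·6 = 6049; y_2 = 55·6 + 6·55 = 660.
  From (x_2, y_2) = (6049, 660): x_3 = 55·6049 + 84·6·660 = 665335; y_3 = 55·660 + 6·6049 = 72594.
  From (x_3, y_3) = (665335, 72594): x_4 = 55·665335 + 84·6·72594 = 73180801; y_4 = 55·72594 + 6·665335 = 7984680.
Step 3: Verify x_4² - 84·y_4² = 5355429635001601 - 5355429635001600 = 1 (should be 1). ✓

(x_1, y_1) = (55, 6); (x_4, y_4) = (73180801, 7984680).


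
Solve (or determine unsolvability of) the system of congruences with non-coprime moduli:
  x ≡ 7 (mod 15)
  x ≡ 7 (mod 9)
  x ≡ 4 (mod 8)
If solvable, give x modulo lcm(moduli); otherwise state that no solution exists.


Moduli 15, 9, 8 are not pairwise coprime, so CRT works modulo lcm(m_i) when all pairwise compatibility conditions hold.
Pairwise compatibility: gcd(m_i, m_j) must divide a_i - a_j for every pair.
Merge one congruence at a time:
  Start: x ≡ 7 (mod 15).
  Combine with x ≡ 7 (mod 9): gcd(15, 9) = 3; 7 - 7 = 0, which IS divisible by 3, so compatible.
    Write x = 7 + 15·t and substitute into x ≡ 7 (mod 9): 15·t ≡ 7 − 7 = 0 (mod 9).
    Divide the congruence (and modulus) by g = 3: 5·t ≡ 0 (mod 3).
    Reduce coefficients mod 3: 2·t ≡ 0 (mod 3).
    The inverse of 2 mod 3 is 2 (since 2·2 = 4 = 1·3 + 1), so t ≡ 2·0 = 0 ≡ 0 (mod 3).
    Then x = 7 + 15·0 = 7, valid modulo lcm(15, 9) = 45: x ≡ 7 (mod 45).
  Combine with x ≡ 4 (mod 8): gcd(45, 8) = 1; 4 - 7 = -3, which IS divisible by 1, so compatible.
    Write x = 7 + 45·t and substitute into x ≡ 4 (mod 8): 45·t ≡ 4 − 7 = -3 (mod 8).
    Reduce coefficients mod 8: 5·t ≡ 5 (mod 8).
    The inverse of 5 mod 8 is 5 (since 5·5 = 25 = 3·8 + 1), so t ≡ 5·5 = 25 ≡ 1 (mod 8).
    Then x = 7 + 45·1 = 52, valid modulo lcm(45, 8) = 360: x ≡ 52 (mod 360).
Verify: 52 mod 15 = 7, 52 mod 9 = 7, 52 mod 8 = 4.

x ≡ 52 (mod 360).


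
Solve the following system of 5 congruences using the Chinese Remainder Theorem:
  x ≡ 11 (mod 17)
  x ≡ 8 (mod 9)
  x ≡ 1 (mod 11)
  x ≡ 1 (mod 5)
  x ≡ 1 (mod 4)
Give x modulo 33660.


Product of moduli M = 17 · 9 · 11 · 5 · 4 = 33660.
Merge one congruence at a time:
  Start: x ≡ 11 (mod 17).
  Combine with x ≡ 8 (mod 9); new modulus lcm = 153.
    Write x = 11 + 17·t and substitute into x ≡ 8 (mod 9): 17·t ≡ 8 − 11 = -3 (mod 9).
    Reduce coefficients mod 9: 8·t ≡ 6 (mod 9).
    The inverse of 8 mod 9 is 8 (since 8·8 = 64 = 7·9 + 1), so t ≡ 8·6 = 48 ≡ 3 (mod 9).
    Then x = 11 + 17·3 = 62, valid modulo lcm(17, 9) = 153: x ≡ 62 (mod 153).
  Combine with x ≡ 1 (mod 11); new modulus lcm = 1683.
    Write x = 62 + 153·t and substitute into x ≡ 1 (mod 11): 153·t ≡ 1 − 62 = -61 (mod 11).
    Reduce coefficients mod 11: 10·t ≡ 5 (mod 11).
    The inverse of 10 mod 11 is 10 (since 10·10 = 100 = 9·11 + 1), so t ≡ 10·5 = 50 ≡ 6 (mod 11).
    Then x = 62 + 153·6 = 980, valid modulo lcm(153, 11) = 1683: x ≡ 980 (mod 1683).
  Combine with x ≡ 1 (mod 5); new modulus lcm = 8415.
    Write x = 980 + 1683·t and substitute into x ≡ 1 (mod 5): 1683·t ≡ 1 − 980 = -979 (mod 5).
    Reduce coefficients mod 5: 3·t ≡ 1 (mod 5).
    The inverse of 3 mod 5 is 2 (since 3·2 = 6 = 1·5 + 1), so t ≡ 2·1 = 2 ≡ 2 (mod 5).
    Then x = 980 + 1683·2 = 4346, valid modulo lcm(1683, 5) = 8415: x ≡ 4346 (mod 8415).
  Combine with x ≡ 1 (mod 4); new modulus lcm = 33660.
    Write x = 4346 + 8415·t and substitute into x ≡ 1 (mod 4): 8415·t ≡ 1 − 4346 = -4345 (mod 4).
    Reduce coefficients mod 4: 3·t ≡ 3 (mod 4).
    The inverse of 3 mod 4 is 3 (since 3·3 = 9 = 2·4 + 1), so t ≡ 3·3 = 9 ≡ 1 (mod 4).
    Then x = 4346 + 8415·1 = 12761, valid modulo lcm(8415, 4) = 33660: x ≡ 12761 (mod 33660).
Verify against each original: 12761 mod 17 = 11, 12761 mod 9 = 8, 12761 mod 11 = 1, 12761 mod 5 = 1, 12761 mod 4 = 1.

x ≡ 12761 (mod 33660).
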